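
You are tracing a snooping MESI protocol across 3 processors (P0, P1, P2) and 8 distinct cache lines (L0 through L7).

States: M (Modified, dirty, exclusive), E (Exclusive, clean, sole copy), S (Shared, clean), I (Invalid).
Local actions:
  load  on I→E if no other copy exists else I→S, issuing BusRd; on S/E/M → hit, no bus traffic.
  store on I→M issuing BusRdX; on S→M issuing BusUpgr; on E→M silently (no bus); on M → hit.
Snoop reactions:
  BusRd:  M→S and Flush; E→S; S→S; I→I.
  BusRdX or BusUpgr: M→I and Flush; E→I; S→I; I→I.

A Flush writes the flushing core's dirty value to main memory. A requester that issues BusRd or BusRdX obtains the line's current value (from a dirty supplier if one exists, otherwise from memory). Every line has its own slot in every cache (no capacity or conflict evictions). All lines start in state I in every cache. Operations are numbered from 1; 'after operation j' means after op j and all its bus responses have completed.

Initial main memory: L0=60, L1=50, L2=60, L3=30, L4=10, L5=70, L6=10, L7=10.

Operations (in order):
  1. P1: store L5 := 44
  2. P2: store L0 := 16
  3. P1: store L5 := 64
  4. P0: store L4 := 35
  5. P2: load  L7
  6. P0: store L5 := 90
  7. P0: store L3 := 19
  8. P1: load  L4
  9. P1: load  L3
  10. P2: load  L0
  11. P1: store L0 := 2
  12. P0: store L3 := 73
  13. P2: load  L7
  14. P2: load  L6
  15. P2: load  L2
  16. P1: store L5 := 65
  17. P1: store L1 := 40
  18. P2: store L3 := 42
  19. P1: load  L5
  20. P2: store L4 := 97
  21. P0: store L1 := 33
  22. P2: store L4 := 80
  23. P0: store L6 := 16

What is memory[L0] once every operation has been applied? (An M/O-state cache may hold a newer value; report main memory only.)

step 1: P1: store L5 := 44  ⟶  IMI  (L5)  txn=BusRdX  M[L5]=70
step 2: P2: store L0 := 16  ⟶  IIM  (L0)  txn=BusRdX  M[L0]=60
step 3: P1: store L5 := 64  ⟶  IMI  (L5)  txn=∅  M[L5]=70
step 4: P0: store L4 := 35  ⟶  MII  (L4)  txn=BusRdX  M[L4]=10
step 5: P2: load  L7  ⟶  IIE  (L7)  txn=BusRd  M[L7]=10
step 6: P0: store L5 := 90  ⟶  MII  (L5)  txn=BusRdX+Flush  M[L5]=64
step 7: P0: store L3 := 19  ⟶  MII  (L3)  txn=BusRdX  M[L3]=30
step 8: P1: load  L4  ⟶  SSI  (L4)  txn=BusRd+Flush  M[L4]=35
step 9: P1: load  L3  ⟶  SSI  (L3)  txn=BusRd+Flush  M[L3]=19
step 10: P2: load  L0  ⟶  IIM  (L0)  txn=∅  M[L0]=60
step 11: P1: store L0 := 2  ⟶  IMI  (L0)  txn=BusRdX+Flush  M[L0]=16
step 12: P0: store L3 := 73  ⟶  MII  (L3)  txn=BusUpgr  M[L3]=19
step 13: P2: load  L7  ⟶  IIE  (L7)  txn=∅  M[L7]=10
step 14: P2: load  L6  ⟶  IIE  (L6)  txn=BusRd  M[L6]=10
step 15: P2: load  L2  ⟶  IIE  (L2)  txn=BusRd  M[L2]=60
step 16: P1: store L5 := 65  ⟶  IMI  (L5)  txn=BusRdX+Flush  M[L5]=90
step 17: P1: store L1 := 40  ⟶  IMI  (L1)  txn=BusRdX  M[L1]=50
step 18: P2: store L3 := 42  ⟶  IIM  (L3)  txn=BusRdX+Flush  M[L3]=73
step 19: P1: load  L5  ⟶  IMI  (L5)  txn=∅  M[L5]=90
step 20: P2: store L4 := 97  ⟶  IIM  (L4)  txn=BusRdX  M[L4]=35
step 21: P0: store L1 := 33  ⟶  MII  (L1)  txn=BusRdX+Flush  M[L1]=40
step 22: P2: store L4 := 80  ⟶  IIM  (L4)  txn=∅  M[L4]=35
step 23: P0: store L6 := 16  ⟶  MII  (L6)  txn=BusRdX  M[L6]=10

memory[L0] = 16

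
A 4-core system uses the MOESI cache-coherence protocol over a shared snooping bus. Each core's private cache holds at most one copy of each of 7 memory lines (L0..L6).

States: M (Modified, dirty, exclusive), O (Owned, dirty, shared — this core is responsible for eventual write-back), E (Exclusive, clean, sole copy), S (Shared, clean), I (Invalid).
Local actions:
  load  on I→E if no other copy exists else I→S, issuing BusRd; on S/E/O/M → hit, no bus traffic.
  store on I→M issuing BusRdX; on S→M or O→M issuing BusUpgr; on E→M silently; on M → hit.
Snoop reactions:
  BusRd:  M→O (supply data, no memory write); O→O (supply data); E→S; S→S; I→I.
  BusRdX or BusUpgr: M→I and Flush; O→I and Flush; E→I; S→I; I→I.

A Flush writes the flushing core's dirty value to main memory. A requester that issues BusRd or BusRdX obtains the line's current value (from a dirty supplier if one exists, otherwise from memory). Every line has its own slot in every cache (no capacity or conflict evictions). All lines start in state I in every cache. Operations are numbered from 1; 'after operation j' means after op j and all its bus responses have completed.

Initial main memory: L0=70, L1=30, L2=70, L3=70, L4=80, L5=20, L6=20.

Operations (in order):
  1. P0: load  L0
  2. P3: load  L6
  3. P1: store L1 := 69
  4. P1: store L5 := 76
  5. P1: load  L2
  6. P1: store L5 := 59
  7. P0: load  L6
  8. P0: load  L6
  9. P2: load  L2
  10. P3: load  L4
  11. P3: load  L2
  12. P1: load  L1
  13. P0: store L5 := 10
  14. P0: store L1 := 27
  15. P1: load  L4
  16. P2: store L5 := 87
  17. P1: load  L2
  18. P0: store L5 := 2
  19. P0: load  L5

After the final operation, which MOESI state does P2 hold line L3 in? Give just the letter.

state = I

[1] P0: load  L0 | P0:E(70), P1:I, P2:I, P3:I | bus: BusRd
[2] P3: load  L6 | P0:I, P1:I, P2:I, P3:E(20) | bus: BusRd
[3] P1: store L1 := 69 | P0:I, P1:M(69), P2:I, P3:I | bus: BusRdX
[4] P1: store L5 := 76 | P0:I, P1:M(76), P2:I, P3:I | bus: BusRdX
[5] P1: load  L2 | P0:I, P1:E(70), P2:I, P3:I | bus: BusRd
[6] P1: store L5 := 59 | P0:I, P1:M(59), P2:I, P3:I | bus: none
[7] P0: load  L6 | P0:S(20), P1:I, P2:I, P3:S(20) | bus: BusRd
[8] P0: load  L6 | P0:S(20), P1:I, P2:I, P3:S(20) | bus: none
[9] P2: load  L2 | P0:I, P1:S(70), P2:S(70), P3:I | bus: BusRd
[10] P3: load  L4 | P0:I, P1:I, P2:I, P3:E(80) | bus: BusRd
[11] P3: load  L2 | P0:I, P1:S(70), P2:S(70), P3:S(70) | bus: BusRd
[12] P1: load  L1 | P0:I, P1:M(69), P2:I, P3:I | bus: none
[13] P0: store L5 := 10 | P0:M(10), P1:I, P2:I, P3:I | bus: BusRdX,Flush
[14] P0: store L1 := 27 | P0:M(27), P1:I, P2:I, P3:I | bus: BusRdX,Flush
[15] P1: load  L4 | P0:I, P1:S(80), P2:I, P3:S(80) | bus: BusRd
[16] P2: store L5 := 87 | P0:I, P1:I, P2:M(87), P3:I | bus: BusRdX,Flush
[17] P1: load  L2 | P0:I, P1:S(70), P2:S(70), P3:S(70) | bus: none
[18] P0: store L5 := 2 | P0:M(2), P1:I, P2:I, P3:I | bus: BusRdX,Flush
[19] P0: load  L5 | P0:M(2), P1:I, P2:I, P3:I | bus: none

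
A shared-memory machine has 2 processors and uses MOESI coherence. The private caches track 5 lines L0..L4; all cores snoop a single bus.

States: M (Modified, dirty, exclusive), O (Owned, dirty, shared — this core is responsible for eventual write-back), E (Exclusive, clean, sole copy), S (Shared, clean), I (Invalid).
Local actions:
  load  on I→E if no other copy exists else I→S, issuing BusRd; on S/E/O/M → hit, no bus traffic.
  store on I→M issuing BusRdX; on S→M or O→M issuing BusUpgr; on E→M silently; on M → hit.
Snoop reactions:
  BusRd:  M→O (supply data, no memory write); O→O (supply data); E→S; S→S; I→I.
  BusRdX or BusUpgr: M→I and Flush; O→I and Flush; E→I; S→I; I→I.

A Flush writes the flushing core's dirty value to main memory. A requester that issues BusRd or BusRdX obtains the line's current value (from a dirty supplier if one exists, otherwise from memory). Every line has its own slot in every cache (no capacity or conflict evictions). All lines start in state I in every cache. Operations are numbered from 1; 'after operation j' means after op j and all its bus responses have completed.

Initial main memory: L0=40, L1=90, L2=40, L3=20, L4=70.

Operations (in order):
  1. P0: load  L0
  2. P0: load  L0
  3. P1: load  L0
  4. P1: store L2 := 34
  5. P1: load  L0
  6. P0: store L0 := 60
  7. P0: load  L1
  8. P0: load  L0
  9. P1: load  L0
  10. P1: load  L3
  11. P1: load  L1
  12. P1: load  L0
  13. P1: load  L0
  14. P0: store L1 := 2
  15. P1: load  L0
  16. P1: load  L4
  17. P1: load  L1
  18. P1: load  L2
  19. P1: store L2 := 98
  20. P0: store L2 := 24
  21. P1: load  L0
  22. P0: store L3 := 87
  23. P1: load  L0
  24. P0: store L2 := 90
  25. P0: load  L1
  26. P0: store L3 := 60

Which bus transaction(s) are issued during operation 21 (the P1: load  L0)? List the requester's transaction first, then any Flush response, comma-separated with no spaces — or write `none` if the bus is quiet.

bus = none

  op1 P0: load  L0 → E/I on L0; bus BusRd; mem=40
  op2 P0: load  L0 → E/I on L0; bus (none); mem=40
  op3 P1: load  L0 → S/S on L0; bus BusRd; mem=40
  op4 P1: store L2 := 34 → I/M on L2; bus BusRdX; mem=40
  op5 P1: load  L0 → S/S on L0; bus (none); mem=40
  op6 P0: store L0 := 60 → M/I on L0; bus BusUpgr; mem=40
  op7 P0: load  L1 → E/I on L1; bus BusRd; mem=90
  op8 P0: load  L0 → M/I on L0; bus (none); mem=40
  op9 P1: load  L0 → O/S on L0; bus BusRd; mem=40
  op10 P1: load  L3 → I/E on L3; bus BusRd; mem=20
  op11 P1: load  L1 → S/S on L1; bus BusRd; mem=90
  op12 P1: load  L0 → O/S on L0; bus (none); mem=40
  op13 P1: load  L0 → O/S on L0; bus (none); mem=40
  op14 P0: store L1 := 2 → M/I on L1; bus BusUpgr; mem=90
  op15 P1: load  L0 → O/S on L0; bus (none); mem=40
  op16 P1: load  L4 → I/E on L4; bus BusRd; mem=70
  op17 P1: load  L1 → O/S on L1; bus BusRd; mem=90
  op18 P1: load  L2 → I/M on L2; bus (none); mem=40
  op19 P1: store L2 := 98 → I/M on L2; bus (none); mem=40
  op20 P0: store L2 := 24 → M/I on L2; bus BusRdX Flush; mem=98
  op21 P1: load  L0 → O/S on L0; bus (none); mem=40
  op22 P0: store L3 := 87 → M/I on L3; bus BusRdX; mem=20
  op23 P1: load  L0 → O/S on L0; bus (none); mem=40
  op24 P0: store L2 := 90 → M/I on L2; bus (none); mem=98
  op25 P0: load  L1 → O/S on L1; bus (none); mem=90
  op26 P0: store L3 := 60 → M/I on L3; bus (none); mem=20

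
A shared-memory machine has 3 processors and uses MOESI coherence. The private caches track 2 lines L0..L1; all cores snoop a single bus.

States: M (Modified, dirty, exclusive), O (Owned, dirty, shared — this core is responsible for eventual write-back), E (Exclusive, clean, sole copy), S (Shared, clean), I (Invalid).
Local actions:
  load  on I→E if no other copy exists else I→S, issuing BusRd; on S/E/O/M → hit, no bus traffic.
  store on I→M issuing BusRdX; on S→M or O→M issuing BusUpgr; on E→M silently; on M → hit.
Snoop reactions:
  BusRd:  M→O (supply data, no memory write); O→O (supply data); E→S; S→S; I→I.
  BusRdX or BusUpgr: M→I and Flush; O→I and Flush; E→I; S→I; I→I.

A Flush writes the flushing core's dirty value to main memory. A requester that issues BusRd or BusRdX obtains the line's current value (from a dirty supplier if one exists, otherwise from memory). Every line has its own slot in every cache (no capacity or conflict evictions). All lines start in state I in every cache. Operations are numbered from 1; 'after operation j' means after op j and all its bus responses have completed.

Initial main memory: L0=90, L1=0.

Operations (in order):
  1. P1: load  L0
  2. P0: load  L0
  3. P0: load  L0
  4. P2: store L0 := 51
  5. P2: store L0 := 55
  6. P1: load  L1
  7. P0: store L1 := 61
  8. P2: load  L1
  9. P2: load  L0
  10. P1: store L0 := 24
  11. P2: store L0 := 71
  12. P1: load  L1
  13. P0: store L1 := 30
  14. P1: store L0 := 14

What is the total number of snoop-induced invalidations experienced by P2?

  op1 P1: load  L0 → I/E/I on L0; bus BusRd; mem=90
  op2 P0: load  L0 → S/S/I on L0; bus BusRd; mem=90
  op3 P0: load  L0 → S/S/I on L0; bus (none); mem=90
  op4 P2: store L0 := 51 → I/I/M on L0; bus BusRdX; mem=90
  op5 P2: store L0 := 55 → I/I/M on L0; bus (none); mem=90
  op6 P1: load  L1 → I/E/I on L1; bus BusRd; mem=0
  op7 P0: store L1 := 61 → M/I/I on L1; bus BusRdX; mem=0
  op8 P2: load  L1 → O/I/S on L1; bus BusRd; mem=0
  op9 P2: load  L0 → I/I/M on L0; bus (none); mem=90
  op10 P1: store L0 := 24 → I/M/I on L0; bus BusRdX Flush; mem=55
  op11 P2: store L0 := 71 → I/I/M on L0; bus BusRdX Flush; mem=24
  op12 P1: load  L1 → O/S/S on L1; bus BusRd; mem=0
  op13 P0: store L1 := 30 → M/I/I on L1; bus BusUpgr; mem=0
  op14 P1: store L0 := 14 → I/M/I on L0; bus BusRdX Flush; mem=71

invalidations = 3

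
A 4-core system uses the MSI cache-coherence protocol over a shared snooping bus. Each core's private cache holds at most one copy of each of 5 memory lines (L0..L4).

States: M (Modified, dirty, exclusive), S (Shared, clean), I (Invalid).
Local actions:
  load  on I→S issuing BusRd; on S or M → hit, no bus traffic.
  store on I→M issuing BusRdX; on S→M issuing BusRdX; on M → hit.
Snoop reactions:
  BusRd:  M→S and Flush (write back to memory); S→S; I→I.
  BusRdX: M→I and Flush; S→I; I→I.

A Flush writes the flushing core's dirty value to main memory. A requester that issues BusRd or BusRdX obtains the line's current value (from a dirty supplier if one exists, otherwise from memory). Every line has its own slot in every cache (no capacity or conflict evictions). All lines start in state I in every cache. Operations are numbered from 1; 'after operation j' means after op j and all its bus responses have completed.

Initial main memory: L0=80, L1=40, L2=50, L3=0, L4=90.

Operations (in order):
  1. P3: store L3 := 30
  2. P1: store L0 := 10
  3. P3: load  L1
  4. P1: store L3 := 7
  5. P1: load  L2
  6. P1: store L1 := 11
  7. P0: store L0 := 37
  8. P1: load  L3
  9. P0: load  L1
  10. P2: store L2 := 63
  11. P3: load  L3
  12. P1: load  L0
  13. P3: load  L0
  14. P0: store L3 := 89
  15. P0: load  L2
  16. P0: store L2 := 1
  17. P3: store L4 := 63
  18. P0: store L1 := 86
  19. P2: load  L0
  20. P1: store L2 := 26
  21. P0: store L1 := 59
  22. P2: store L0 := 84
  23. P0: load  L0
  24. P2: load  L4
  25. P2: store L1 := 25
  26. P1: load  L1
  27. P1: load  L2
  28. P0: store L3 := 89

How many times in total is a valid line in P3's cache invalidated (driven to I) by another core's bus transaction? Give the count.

invalidations = 4

step 1: P3: store L3 := 30  ⟶  IIIM  (L3)  txn=BusRdX  M[L3]=0
step 2: P1: store L0 := 10  ⟶  IMII  (L0)  txn=BusRdX  M[L0]=80
step 3: P3: load  L1  ⟶  IIIS  (L1)  txn=BusRd  M[L1]=40
step 4: P1: store L3 := 7  ⟶  IMII  (L3)  txn=BusRdX+Flush  M[L3]=30
step 5: P1: load  L2  ⟶  ISII  (L2)  txn=BusRd  M[L2]=50
step 6: P1: store L1 := 11  ⟶  IMII  (L1)  txn=BusRdX  M[L1]=40
step 7: P0: store L0 := 37  ⟶  MIII  (L0)  txn=BusRdX+Flush  M[L0]=10
step 8: P1: load  L3  ⟶  IMII  (L3)  txn=∅  M[L3]=30
step 9: P0: load  L1  ⟶  SSII  (L1)  txn=BusRd+Flush  M[L1]=11
step 10: P2: store L2 := 63  ⟶  IIMI  (L2)  txn=BusRdX  M[L2]=50
step 11: P3: load  L3  ⟶  ISIS  (L3)  txn=BusRd+Flush  M[L3]=7
step 12: P1: load  L0  ⟶  SSII  (L0)  txn=BusRd+Flush  M[L0]=37
step 13: P3: load  L0  ⟶  SSIS  (L0)  txn=BusRd  M[L0]=37
step 14: P0: store L3 := 89  ⟶  MIII  (L3)  txn=BusRdX  M[L3]=7
step 15: P0: load  L2  ⟶  SISI  (L2)  txn=BusRd+Flush  M[L2]=63
step 16: P0: store L2 := 1  ⟶  MIII  (L2)  txn=BusRdX  M[L2]=63
step 17: P3: store L4 := 63  ⟶  IIIM  (L4)  txn=BusRdX  M[L4]=90
step 18: P0: store L1 := 86  ⟶  MIII  (L1)  txn=BusRdX  M[L1]=11
step 19: P2: load  L0  ⟶  SSSS  (L0)  txn=BusRd  M[L0]=37
step 20: P1: store L2 := 26  ⟶  IMII  (L2)  txn=BusRdX+Flush  M[L2]=1
step 21: P0: store L1 := 59  ⟶  MIII  (L1)  txn=∅  M[L1]=11
step 22: P2: store L0 := 84  ⟶  IIMI  (L0)  txn=BusRdX  M[L0]=37
step 23: P0: load  L0  ⟶  SISI  (L0)  txn=BusRd+Flush  M[L0]=84
step 24: P2: load  L4  ⟶  IISS  (L4)  txn=BusRd+Flush  M[L4]=63
step 25: P2: store L1 := 25  ⟶  IIMI  (L1)  txn=BusRdX+Flush  M[L1]=59
step 26: P1: load  L1  ⟶  ISSI  (L1)  txn=BusRd+Flush  M[L1]=25
step 27: P1: load  L2  ⟶  IMII  (L2)  txn=∅  M[L2]=1
step 28: P0: store L3 := 89  ⟶  MIII  (L3)  txn=∅  M[L3]=7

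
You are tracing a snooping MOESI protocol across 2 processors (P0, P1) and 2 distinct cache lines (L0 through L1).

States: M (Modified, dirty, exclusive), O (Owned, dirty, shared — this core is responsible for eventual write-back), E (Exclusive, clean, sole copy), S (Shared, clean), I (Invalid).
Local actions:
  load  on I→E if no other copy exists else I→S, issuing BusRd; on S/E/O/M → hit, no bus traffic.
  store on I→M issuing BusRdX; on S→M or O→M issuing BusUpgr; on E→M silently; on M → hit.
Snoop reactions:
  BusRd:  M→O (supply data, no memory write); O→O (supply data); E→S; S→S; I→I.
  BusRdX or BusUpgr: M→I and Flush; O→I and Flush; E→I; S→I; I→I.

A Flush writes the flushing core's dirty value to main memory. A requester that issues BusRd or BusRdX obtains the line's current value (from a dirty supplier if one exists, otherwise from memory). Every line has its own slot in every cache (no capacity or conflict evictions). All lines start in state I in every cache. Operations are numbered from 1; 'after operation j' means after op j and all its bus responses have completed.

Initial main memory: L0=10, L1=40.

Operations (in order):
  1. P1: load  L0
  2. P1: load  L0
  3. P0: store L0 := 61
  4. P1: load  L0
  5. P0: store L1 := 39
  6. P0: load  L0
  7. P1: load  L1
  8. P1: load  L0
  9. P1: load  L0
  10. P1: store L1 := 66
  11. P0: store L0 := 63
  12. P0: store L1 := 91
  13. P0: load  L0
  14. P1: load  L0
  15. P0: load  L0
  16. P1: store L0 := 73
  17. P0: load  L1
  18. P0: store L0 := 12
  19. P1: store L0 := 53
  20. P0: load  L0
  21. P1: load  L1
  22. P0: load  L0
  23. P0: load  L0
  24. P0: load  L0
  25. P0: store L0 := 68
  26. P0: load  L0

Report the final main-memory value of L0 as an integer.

memory[L0] = 53

  op1 P1: load  L0 → I/E on L0; bus BusRd; mem=10
  op2 P1: load  L0 → I/E on L0; bus (none); mem=10
  op3 P0: store L0 := 61 → M/I on L0; bus BusRdX; mem=10
  op4 P1: load  L0 → O/S on L0; bus BusRd; mem=10
  op5 P0: store L1 := 39 → M/I on L1; bus BusRdX; mem=40
  op6 P0: load  L0 → O/S on L0; bus (none); mem=10
  op7 P1: load  L1 → O/S on L1; bus BusRd; mem=40
  op8 P1: load  L0 → O/S on L0; bus (none); mem=10
  op9 P1: load  L0 → O/S on L0; bus (none); mem=10
  op10 P1: store L1 := 66 → I/M on L1; bus BusUpgr Flush; mem=39
  op11 P0: store L0 := 63 → M/I on L0; bus BusUpgr; mem=10
  op12 P0: store L1 := 91 → M/I on L1; bus BusRdX Flush; mem=66
  op13 P0: load  L0 → M/I on L0; bus (none); mem=10
  op14 P1: load  L0 → O/S on L0; bus BusRd; mem=10
  op15 P0: load  L0 → O/S on L0; bus (none); mem=10
  op16 P1: store L0 := 73 → I/M on L0; bus BusUpgr Flush; mem=63
  op17 P0: load  L1 → M/I on L1; bus (none); mem=66
  op18 P0: store L0 := 12 → M/I on L0; bus BusRdX Flush; mem=73
  op19 P1: store L0 := 53 → I/M on L0; bus BusRdX Flush; mem=12
  op20 P0: load  L0 → S/O on L0; bus BusRd; mem=12
  op21 P1: load  L1 → O/S on L1; bus BusRd; mem=66
  op22 P0: load  L0 → S/O on L0; bus (none); mem=12
  op23 P0: load  L0 → S/O on L0; bus (none); mem=12
  op24 P0: load  L0 → S/O on L0; bus (none); mem=12
  op25 P0: store L0 := 68 → M/I on L0; bus BusUpgr Flush; mem=53
  op26 P0: load  L0 → M/I on L0; bus (none); mem=53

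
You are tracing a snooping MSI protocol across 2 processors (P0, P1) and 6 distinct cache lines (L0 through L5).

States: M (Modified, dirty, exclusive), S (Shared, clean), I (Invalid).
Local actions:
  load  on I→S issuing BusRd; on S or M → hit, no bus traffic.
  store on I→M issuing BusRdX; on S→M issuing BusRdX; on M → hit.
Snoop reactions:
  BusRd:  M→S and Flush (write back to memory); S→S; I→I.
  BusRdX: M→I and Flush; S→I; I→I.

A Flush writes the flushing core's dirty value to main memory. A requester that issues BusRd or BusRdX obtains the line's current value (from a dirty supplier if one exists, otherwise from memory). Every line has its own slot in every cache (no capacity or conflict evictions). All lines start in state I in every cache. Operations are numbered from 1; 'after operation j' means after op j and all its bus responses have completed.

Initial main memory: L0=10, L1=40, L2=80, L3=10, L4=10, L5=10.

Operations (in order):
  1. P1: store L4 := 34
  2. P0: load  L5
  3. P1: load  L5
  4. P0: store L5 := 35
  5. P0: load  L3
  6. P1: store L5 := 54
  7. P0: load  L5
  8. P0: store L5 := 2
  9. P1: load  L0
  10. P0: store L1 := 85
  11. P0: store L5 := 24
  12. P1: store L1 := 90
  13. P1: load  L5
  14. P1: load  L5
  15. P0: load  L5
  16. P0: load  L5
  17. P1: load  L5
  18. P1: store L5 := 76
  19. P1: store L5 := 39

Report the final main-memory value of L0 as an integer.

  op1 P1: store L4 := 34 → I/M on L4; bus BusRdX; mem=10
  op2 P0: load  L5 → S/I on L5; bus BusRd; mem=10
  op3 P1: load  L5 → S/S on L5; bus BusRd; mem=10
  op4 P0: store L5 := 35 → M/I on L5; bus BusRdX; mem=10
  op5 P0: load  L3 → S/I on L3; bus BusRd; mem=10
  op6 P1: store L5 := 54 → I/M on L5; bus BusRdX Flush; mem=35
  op7 P0: load  L5 → S/S on L5; bus BusRd Flush; mem=54
  op8 P0: store L5 := 2 → M/I on L5; bus BusRdX; mem=54
  op9 P1: load  L0 → I/S on L0; bus BusRd; mem=10
  op10 P0: store L1 := 85 → M/I on L1; bus BusRdX; mem=40
  op11 P0: store L5 := 24 → M/I on L5; bus (none); mem=54
  op12 P1: store L1 := 90 → I/M on L1; bus BusRdX Flush; mem=85
  op13 P1: load  L5 → S/S on L5; bus BusRd Flush; mem=24
  op14 P1: load  L5 → S/S on L5; bus (none); mem=24
  op15 P0: load  L5 → S/S on L5; bus (none); mem=24
  op16 P0: load  L5 → S/S on L5; bus (none); mem=24
  op17 P1: load  L5 → S/S on L5; bus (none); mem=24
  op18 P1: store L5 := 76 → I/M on L5; bus BusRdX; mem=24
  op19 P1: store L5 := 39 → I/M on L5; bus (none); mem=24

memory[L0] = 10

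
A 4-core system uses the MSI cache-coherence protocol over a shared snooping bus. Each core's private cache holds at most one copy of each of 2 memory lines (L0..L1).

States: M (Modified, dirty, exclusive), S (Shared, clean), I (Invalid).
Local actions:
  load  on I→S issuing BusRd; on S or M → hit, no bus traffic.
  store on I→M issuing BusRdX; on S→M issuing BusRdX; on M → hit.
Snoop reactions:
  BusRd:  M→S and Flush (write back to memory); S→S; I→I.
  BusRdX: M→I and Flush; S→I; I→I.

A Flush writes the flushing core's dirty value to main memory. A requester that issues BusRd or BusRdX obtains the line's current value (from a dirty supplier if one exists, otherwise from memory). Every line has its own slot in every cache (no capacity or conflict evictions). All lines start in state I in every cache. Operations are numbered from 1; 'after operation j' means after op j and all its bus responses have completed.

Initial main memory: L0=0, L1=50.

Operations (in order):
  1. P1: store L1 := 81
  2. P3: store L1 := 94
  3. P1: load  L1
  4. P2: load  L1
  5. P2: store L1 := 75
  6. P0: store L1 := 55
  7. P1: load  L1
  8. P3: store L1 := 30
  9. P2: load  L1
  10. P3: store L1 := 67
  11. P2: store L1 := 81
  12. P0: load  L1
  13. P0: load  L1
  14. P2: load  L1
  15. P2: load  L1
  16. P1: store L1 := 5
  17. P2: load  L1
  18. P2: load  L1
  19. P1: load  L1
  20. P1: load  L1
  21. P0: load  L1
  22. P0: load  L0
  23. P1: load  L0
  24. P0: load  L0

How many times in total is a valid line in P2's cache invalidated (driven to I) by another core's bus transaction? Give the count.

[1] P1: store L1 := 81 | P0:I, P1:M(81), P2:I, P3:I | bus: BusRdX
[2] P3: store L1 := 94 | P0:I, P1:I, P2:I, P3:M(94) | bus: BusRdX,Flush
[3] P1: load  L1 | P0:I, P1:S(94), P2:I, P3:S(94) | bus: BusRd,Flush
[4] P2: load  L1 | P0:I, P1:S(94), P2:S(94), P3:S(94) | bus: BusRd
[5] P2: store L1 := 75 | P0:I, P1:I, P2:M(75), P3:I | bus: BusRdX
[6] P0: store L1 := 55 | P0:M(55), P1:I, P2:I, P3:I | bus: BusRdX,Flush
[7] P1: load  L1 | P0:S(55), P1:S(55), P2:I, P3:I | bus: BusRd,Flush
[8] P3: store L1 := 30 | P0:I, P1:I, P2:I, P3:M(30) | bus: BusRdX
[9] P2: load  L1 | P0:I, P1:I, P2:S(30), P3:S(30) | bus: BusRd,Flush
[10] P3: store L1 := 67 | P0:I, P1:I, P2:I, P3:M(67) | bus: BusRdX
[11] P2: store L1 := 81 | P0:I, P1:I, P2:M(81), P3:I | bus: BusRdX,Flush
[12] P0: load  L1 | P0:S(81), P1:I, P2:S(81), P3:I | bus: BusRd,Flush
[13] P0: load  L1 | P0:S(81), P1:I, P2:S(81), P3:I | bus: none
[14] P2: load  L1 | P0:S(81), P1:I, P2:S(81), P3:I | bus: none
[15] P2: load  L1 | P0:S(81), P1:I, P2:S(81), P3:I | bus: none
[16] P1: store L1 := 5 | P0:I, P1:M(5), P2:I, P3:I | bus: BusRdX
[17] P2: load  L1 | P0:I, P1:S(5), P2:S(5), P3:I | bus: BusRd,Flush
[18] P2: load  L1 | P0:I, P1:S(5), P2:S(5), P3:I | bus: none
[19] P1: load  L1 | P0:I, P1:S(5), P2:S(5), P3:I | bus: none
[20] P1: load  L1 | P0:I, P1:S(5), P2:S(5), P3:I | bus: none
[21] P0: load  L1 | P0:S(5), P1:S(5), P2:S(5), P3:I | bus: BusRd
[22] P0: load  L0 | P0:S(0), P1:I, P2:I, P3:I | bus: BusRd
[23] P1: load  L0 | P0:S(0), P1:S(0), P2:I, P3:I | bus: BusRd
[24] P0: load  L0 | P0:S(0), P1:S(0), P2:I, P3:I | bus: none

invalidations = 3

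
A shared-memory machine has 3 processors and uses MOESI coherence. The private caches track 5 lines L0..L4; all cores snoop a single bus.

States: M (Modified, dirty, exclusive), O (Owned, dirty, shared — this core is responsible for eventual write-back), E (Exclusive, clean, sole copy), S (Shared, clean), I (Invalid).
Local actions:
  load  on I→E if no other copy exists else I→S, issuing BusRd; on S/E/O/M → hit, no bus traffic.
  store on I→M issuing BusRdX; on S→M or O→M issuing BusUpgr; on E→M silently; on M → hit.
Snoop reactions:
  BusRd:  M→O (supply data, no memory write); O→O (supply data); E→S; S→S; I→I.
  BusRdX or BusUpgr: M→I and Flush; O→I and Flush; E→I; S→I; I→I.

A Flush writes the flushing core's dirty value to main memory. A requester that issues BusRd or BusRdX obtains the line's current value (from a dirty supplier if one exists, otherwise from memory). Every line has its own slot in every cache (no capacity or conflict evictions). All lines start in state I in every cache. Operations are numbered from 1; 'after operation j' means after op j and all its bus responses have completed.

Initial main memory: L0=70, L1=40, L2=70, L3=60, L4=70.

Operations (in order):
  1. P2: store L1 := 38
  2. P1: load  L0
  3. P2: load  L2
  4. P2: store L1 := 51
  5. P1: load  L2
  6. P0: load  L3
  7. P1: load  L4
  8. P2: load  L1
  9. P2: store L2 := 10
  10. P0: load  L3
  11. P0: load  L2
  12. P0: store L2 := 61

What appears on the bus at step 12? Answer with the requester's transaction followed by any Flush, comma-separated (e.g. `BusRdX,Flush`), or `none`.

step 1: P2: store L1 := 38  ⟶  IIM  (L1)  txn=BusRdX  M[L1]=40
step 2: P1: load  L0  ⟶  IEI  (L0)  txn=BusRd  M[L0]=70
step 3: P2: load  L2  ⟶  IIE  (L2)  txn=BusRd  M[L2]=70
step 4: P2: store L1 := 51  ⟶  IIM  (L1)  txn=∅  M[L1]=40
step 5: P1: load  L2  ⟶  ISS  (L2)  txn=BusRd  M[L2]=70
step 6: P0: load  L3  ⟶  EII  (L3)  txn=BusRd  M[L3]=60
step 7: P1: load  L4  ⟶  IEI  (L4)  txn=BusRd  M[L4]=70
step 8: P2: load  L1  ⟶  IIM  (L1)  txn=∅  M[L1]=40
step 9: P2: store L2 := 10  ⟶  IIM  (L2)  txn=BusUpgr  M[L2]=70
step 10: P0: load  L3  ⟶  EII  (L3)  txn=∅  M[L3]=60
step 11: P0: load  L2  ⟶  SIO  (L2)  txn=BusRd  M[L2]=70
step 12: P0: store L2 := 61  ⟶  MII  (L2)  txn=BusUpgr+Flush  M[L2]=10

bus = BusUpgr,Flush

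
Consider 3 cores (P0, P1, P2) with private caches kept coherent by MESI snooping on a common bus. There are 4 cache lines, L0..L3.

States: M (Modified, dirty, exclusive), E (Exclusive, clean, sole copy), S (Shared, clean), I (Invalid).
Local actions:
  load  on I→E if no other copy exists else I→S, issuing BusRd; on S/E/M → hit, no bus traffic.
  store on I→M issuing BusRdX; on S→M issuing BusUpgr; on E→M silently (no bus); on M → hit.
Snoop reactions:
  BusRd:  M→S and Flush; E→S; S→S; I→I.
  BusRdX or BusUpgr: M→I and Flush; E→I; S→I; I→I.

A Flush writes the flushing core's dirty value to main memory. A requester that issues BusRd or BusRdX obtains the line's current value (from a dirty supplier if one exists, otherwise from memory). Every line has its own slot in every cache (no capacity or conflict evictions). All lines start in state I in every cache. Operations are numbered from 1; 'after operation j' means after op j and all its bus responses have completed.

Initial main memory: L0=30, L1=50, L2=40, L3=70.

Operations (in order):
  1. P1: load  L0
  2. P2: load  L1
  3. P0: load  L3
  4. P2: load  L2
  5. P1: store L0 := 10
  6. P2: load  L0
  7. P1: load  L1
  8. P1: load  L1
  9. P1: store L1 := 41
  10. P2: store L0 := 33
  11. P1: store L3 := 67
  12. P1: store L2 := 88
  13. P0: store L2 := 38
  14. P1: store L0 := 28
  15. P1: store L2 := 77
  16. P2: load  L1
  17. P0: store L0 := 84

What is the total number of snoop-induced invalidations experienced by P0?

step 1: P1: load  L0  ⟶  IEI  (L0)  txn=BusRd  M[L0]=30
step 2: P2: load  L1  ⟶  IIE  (L1)  txn=BusRd  M[L1]=50
step 3: P0: load  L3  ⟶  EII  (L3)  txn=BusRd  M[L3]=70
step 4: P2: load  L2  ⟶  IIE  (L2)  txn=BusRd  M[L2]=40
step 5: P1: store L0 := 10  ⟶  IMI  (L0)  txn=∅  M[L0]=30
step 6: P2: load  L0  ⟶  ISS  (L0)  txn=BusRd+Flush  M[L0]=10
step 7: P1: load  L1  ⟶  ISS  (L1)  txn=BusRd  M[L1]=50
step 8: P1: load  L1  ⟶  ISS  (L1)  txn=∅  M[L1]=50
step 9: P1: store L1 := 41  ⟶  IMI  (L1)  txn=BusUpgr  M[L1]=50
step 10: P2: store L0 := 33  ⟶  IIM  (L0)  txn=BusUpgr  M[L0]=10
step 11: P1: store L3 := 67  ⟶  IMI  (L3)  txn=BusRdX  M[L3]=70
step 12: P1: store L2 := 88  ⟶  IMI  (L2)  txn=BusRdX  M[L2]=40
step 13: P0: store L2 := 38  ⟶  MII  (L2)  txn=BusRdX+Flush  M[L2]=88
step 14: P1: store L0 := 28  ⟶  IMI  (L0)  txn=BusRdX+Flush  M[L0]=33
step 15: P1: store L2 := 77  ⟶  IMI  (L2)  txn=BusRdX+Flush  M[L2]=38
step 16: P2: load  L1  ⟶  ISS  (L1)  txn=BusRd+Flush  M[L1]=41
step 17: P0: store L0 := 84  ⟶  MII  (L0)  txn=BusRdX+Flush  M[L0]=28

invalidations = 2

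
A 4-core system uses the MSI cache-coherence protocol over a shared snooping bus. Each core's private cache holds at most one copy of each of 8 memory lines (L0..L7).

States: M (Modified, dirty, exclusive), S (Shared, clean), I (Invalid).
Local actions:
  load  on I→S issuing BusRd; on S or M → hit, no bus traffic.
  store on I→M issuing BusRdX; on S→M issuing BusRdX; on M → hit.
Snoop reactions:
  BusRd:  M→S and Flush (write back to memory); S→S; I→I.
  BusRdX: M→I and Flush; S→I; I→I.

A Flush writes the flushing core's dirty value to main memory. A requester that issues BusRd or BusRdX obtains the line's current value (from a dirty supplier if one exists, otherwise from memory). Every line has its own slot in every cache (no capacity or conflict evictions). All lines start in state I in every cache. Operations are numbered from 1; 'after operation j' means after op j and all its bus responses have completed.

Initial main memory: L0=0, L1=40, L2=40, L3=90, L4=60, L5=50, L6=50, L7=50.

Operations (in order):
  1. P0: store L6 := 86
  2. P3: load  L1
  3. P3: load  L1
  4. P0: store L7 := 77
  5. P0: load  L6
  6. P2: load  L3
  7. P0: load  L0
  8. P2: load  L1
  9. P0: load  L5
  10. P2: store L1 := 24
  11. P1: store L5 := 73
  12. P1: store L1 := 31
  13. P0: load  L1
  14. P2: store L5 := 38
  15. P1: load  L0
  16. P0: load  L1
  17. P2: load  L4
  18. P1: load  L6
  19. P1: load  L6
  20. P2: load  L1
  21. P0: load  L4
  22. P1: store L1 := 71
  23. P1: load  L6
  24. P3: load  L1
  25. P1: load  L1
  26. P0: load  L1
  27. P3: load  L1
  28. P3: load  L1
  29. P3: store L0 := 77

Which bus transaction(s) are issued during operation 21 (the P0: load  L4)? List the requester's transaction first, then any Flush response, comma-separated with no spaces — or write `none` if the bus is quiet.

bus = BusRd

[1] P0: store L6 := 86 | P0:M(86), P1:I, P2:I, P3:I | bus: BusRdX
[2] P3: load  L1 | P0:I, P1:I, P2:I, P3:S(40) | bus: BusRd
[3] P3: load  L1 | P0:I, P1:I, P2:I, P3:S(40) | bus: none
[4] P0: store L7 := 77 | P0:M(77), P1:I, P2:I, P3:I | bus: BusRdX
[5] P0: load  L6 | P0:M(86), P1:I, P2:I, P3:I | bus: none
[6] P2: load  L3 | P0:I, P1:I, P2:S(90), P3:I | bus: BusRd
[7] P0: load  L0 | P0:S(0), P1:I, P2:I, P3:I | bus: BusRd
[8] P2: load  L1 | P0:I, P1:I, P2:S(40), P3:S(40) | bus: BusRd
[9] P0: load  L5 | P0:S(50), P1:I, P2:I, P3:I | bus: BusRd
[10] P2: store L1 := 24 | P0:I, P1:I, P2:M(24), P3:I | bus: BusRdX
[11] P1: store L5 := 73 | P0:I, P1:M(73), P2:I, P3:I | bus: BusRdX
[12] P1: store L1 := 31 | P0:I, P1:M(31), P2:I, P3:I | bus: BusRdX,Flush
[13] P0: load  L1 | P0:S(31), P1:S(31), P2:I, P3:I | bus: BusRd,Flush
[14] P2: store L5 := 38 | P0:I, P1:I, P2:M(38), P3:I | bus: BusRdX,Flush
[15] P1: load  L0 | P0:S(0), P1:S(0), P2:I, P3:I | bus: BusRd
[16] P0: load  L1 | P0:S(31), P1:S(31), P2:I, P3:I | bus: none
[17] P2: load  L4 | P0:I, P1:I, P2:S(60), P3:I | bus: BusRd
[18] P1: load  L6 | P0:S(86), P1:S(86), P2:I, P3:I | bus: BusRd,Flush
[19] P1: load  L6 | P0:S(86), P1:S(86), P2:I, P3:I | bus: none
[20] P2: load  L1 | P0:S(31), P1:S(31), P2:S(31), P3:I | bus: BusRd
[21] P0: load  L4 | P0:S(60), P1:I, P2:S(60), P3:I | bus: BusRd
[22] P1: store L1 := 71 | P0:I, P1:M(71), P2:I, P3:I | bus: BusRdX
[23] P1: load  L6 | P0:S(86), P1:S(86), P2:I, P3:I | bus: none
[24] P3: load  L1 | P0:I, P1:S(71), P2:I, P3:S(71) | bus: BusRd,Flush
[25] P1: load  L1 | P0:I, P1:S(71), P2:I, P3:S(71) | bus: none
[26] P0: load  L1 | P0:S(71), P1:S(71), P2:I, P3:S(71) | bus: BusRd
[27] P3: load  L1 | P0:S(71), P1:S(71), P2:I, P3:S(71) | bus: none
[28] P3: load  L1 | P0:S(71), P1:S(71), P2:I, P3:S(71) | bus: none
[29] P3: store L0 := 77 | P0:I, P1:I, P2:I, P3:M(77) | bus: BusRdX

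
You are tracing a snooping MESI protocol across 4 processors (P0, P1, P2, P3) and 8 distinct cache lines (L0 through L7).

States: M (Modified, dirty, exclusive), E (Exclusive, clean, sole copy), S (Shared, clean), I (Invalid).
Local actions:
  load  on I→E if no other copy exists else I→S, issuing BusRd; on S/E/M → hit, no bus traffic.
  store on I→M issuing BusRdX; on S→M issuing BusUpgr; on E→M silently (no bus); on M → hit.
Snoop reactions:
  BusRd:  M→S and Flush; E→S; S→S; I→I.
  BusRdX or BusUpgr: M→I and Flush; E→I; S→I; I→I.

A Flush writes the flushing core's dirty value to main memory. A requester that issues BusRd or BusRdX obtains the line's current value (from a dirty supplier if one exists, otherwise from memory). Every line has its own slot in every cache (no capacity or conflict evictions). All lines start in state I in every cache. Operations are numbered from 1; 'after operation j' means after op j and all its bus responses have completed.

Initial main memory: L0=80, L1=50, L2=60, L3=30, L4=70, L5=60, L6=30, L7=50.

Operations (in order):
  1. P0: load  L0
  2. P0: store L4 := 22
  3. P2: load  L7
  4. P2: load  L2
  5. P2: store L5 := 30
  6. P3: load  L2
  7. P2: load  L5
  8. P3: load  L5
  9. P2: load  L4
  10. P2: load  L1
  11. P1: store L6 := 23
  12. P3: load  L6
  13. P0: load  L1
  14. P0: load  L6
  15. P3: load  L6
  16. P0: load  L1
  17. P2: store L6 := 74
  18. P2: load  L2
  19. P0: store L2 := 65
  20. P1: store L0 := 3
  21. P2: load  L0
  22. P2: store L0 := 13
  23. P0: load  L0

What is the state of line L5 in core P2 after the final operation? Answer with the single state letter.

step 1: P0: load  L0  ⟶  EIII  (L0)  txn=BusRd  M[L0]=80
step 2: P0: store L4 := 22  ⟶  MIII  (L4)  txn=BusRdX  M[L4]=70
step 3: P2: load  L7  ⟶  IIEI  (L7)  txn=BusRd  M[L7]=50
step 4: P2: load  L2  ⟶  IIEI  (L2)  txn=BusRd  M[L2]=60
step 5: P2: store L5 := 30  ⟶  IIMI  (L5)  txn=BusRdX  M[L5]=60
step 6: P3: load  L2  ⟶  IISS  (L2)  txn=BusRd  M[L2]=60
step 7: P2: load  L5  ⟶  IIMI  (L5)  txn=∅  M[L5]=60
step 8: P3: load  L5  ⟶  IISS  (L5)  txn=BusRd+Flush  M[L5]=30
step 9: P2: load  L4  ⟶  SISI  (L4)  txn=BusRd+Flush  M[L4]=22
step 10: P2: load  L1  ⟶  IIEI  (L1)  txn=BusRd  M[L1]=50
step 11: P1: store L6 := 23  ⟶  IMII  (L6)  txn=BusRdX  M[L6]=30
step 12: P3: load  L6  ⟶  ISIS  (L6)  txn=BusRd+Flush  M[L6]=23
step 13: P0: load  L1  ⟶  SISI  (L1)  txn=BusRd  M[L1]=50
step 14: P0: load  L6  ⟶  SSIS  (L6)  txn=BusRd  M[L6]=23
step 15: P3: load  L6  ⟶  SSIS  (L6)  txn=∅  M[L6]=23
step 16: P0: load  L1  ⟶  SISI  (L1)  txn=∅  M[L1]=50
step 17: P2: store L6 := 74  ⟶  IIMI  (L6)  txn=BusRdX  M[L6]=23
step 18: P2: load  L2  ⟶  IISS  (L2)  txn=∅  M[L2]=60
step 19: P0: store L2 := 65  ⟶  MIII  (L2)  txn=BusRdX  M[L2]=60
step 20: P1: store L0 := 3  ⟶  IMII  (L0)  txn=BusRdX  M[L0]=80
step 21: P2: load  L0  ⟶  ISSI  (L0)  txn=BusRd+Flush  M[L0]=3
step 22: P2: store L0 := 13  ⟶  IIMI  (L0)  txn=BusUpgr  M[L0]=3
step 23: P0: load  L0  ⟶  SISI  (L0)  txn=BusRd+Flush  M[L0]=13

state = S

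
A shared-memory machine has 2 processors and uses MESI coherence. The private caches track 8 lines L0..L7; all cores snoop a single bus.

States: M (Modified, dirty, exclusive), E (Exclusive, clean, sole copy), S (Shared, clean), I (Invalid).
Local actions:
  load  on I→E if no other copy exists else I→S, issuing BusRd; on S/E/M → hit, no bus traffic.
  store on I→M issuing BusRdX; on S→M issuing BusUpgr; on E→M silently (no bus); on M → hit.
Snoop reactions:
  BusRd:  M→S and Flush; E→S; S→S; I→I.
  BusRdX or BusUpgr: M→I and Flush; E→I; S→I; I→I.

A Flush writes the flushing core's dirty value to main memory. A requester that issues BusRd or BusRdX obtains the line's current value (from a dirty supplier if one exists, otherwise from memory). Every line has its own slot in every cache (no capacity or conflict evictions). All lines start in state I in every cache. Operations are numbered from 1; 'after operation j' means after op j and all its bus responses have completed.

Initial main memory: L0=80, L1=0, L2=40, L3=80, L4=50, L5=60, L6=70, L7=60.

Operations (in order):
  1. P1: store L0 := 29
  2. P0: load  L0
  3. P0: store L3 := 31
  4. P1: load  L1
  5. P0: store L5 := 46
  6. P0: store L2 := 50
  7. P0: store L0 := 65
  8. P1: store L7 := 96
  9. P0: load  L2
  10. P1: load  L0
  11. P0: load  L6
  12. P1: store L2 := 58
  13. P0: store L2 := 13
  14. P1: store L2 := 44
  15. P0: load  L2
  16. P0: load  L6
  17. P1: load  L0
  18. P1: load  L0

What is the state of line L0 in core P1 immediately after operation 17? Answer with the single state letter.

state = S

step 1: P1: store L0 := 29  ⟶  IM  (L0)  txn=BusRdX  M[L0]=80
step 2: P0: load  L0  ⟶  SS  (L0)  txn=BusRd+Flush  M[L0]=29
step 3: P0: store L3 := 31  ⟶  MI  (L3)  txn=BusRdX  M[L3]=80
step 4: P1: load  L1  ⟶  IE  (L1)  txn=BusRd  M[L1]=0
step 5: P0: store L5 := 46  ⟶  MI  (L5)  txn=BusRdX  M[L5]=60
step 6: P0: store L2 := 50  ⟶  MI  (L2)  txn=BusRdX  M[L2]=40
step 7: P0: store L0 := 65  ⟶  MI  (L0)  txn=BusUpgr  M[L0]=29
step 8: P1: store L7 := 96  ⟶  IM  (L7)  txn=BusRdX  M[L7]=60
step 9: P0: load  L2  ⟶  MI  (L2)  txn=∅  M[L2]=40
step 10: P1: load  L0  ⟶  SS  (L0)  txn=BusRd+Flush  M[L0]=65
step 11: P0: load  L6  ⟶  EI  (L6)  txn=BusRd  M[L6]=70
step 12: P1: store L2 := 58  ⟶  IM  (L2)  txn=BusRdX+Flush  M[L2]=50
step 13: P0: store L2 := 13  ⟶  MI  (L2)  txn=BusRdX+Flush  M[L2]=58
step 14: P1: store L2 := 44  ⟶  IM  (L2)  txn=BusRdX+Flush  M[L2]=13
step 15: P0: load  L2  ⟶  SS  (L2)  txn=BusRd+Flush  M[L2]=44
step 16: P0: load  L6  ⟶  EI  (L6)  txn=∅  M[L6]=70
step 17: P1: load  L0  ⟶  SS  (L0)  txn=∅  M[L0]=65
step 18: P1: load  L0  ⟶  SS  (L0)  txn=∅  M[L0]=65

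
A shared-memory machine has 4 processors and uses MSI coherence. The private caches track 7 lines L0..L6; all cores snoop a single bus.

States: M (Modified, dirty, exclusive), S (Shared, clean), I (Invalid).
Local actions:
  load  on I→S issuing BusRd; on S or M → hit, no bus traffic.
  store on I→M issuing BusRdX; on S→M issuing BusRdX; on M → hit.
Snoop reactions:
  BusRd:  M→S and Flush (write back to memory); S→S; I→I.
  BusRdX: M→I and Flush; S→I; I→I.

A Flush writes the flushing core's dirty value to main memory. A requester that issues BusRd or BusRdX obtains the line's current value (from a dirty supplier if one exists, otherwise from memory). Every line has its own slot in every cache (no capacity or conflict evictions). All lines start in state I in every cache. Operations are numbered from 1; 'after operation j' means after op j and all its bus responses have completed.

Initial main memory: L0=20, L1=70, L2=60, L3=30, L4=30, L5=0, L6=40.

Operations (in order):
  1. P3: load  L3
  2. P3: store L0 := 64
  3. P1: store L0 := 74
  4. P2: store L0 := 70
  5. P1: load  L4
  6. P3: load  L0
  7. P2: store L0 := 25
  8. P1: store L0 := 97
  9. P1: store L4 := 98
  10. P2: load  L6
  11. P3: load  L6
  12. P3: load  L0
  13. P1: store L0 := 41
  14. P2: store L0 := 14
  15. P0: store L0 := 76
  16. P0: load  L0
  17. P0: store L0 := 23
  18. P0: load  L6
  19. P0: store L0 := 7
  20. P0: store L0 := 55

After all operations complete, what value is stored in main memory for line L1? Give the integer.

1. P3: load  L3  bus=[BusRd]  L3: P0=I P1=I P2=I P3=S  mem[L3]=30
2. P3: store L0 := 64  bus=[BusRdX]  L0: P0=I P1=I P2=I P3=M  mem[L0]=20
3. P1: store L0 := 74  bus=[BusRdX,Flush]  L0: P0=I P1=M P2=I P3=I  mem[L0]=64
4. P2: store L0 := 70  bus=[BusRdX,Flush]  L0: P0=I P1=I P2=M P3=I  mem[L0]=74
5. P1: load  L4  bus=[BusRd]  L4: P0=I P1=S P2=I P3=I  mem[L4]=30
6. P3: load  L0  bus=[BusRd,Flush]  L0: P0=I P1=I P2=S P3=S  mem[L0]=70
7. P2: store L0 := 25  bus=[BusRdX]  L0: P0=I P1=I P2=M P3=I  mem[L0]=70
8. P1: store L0 := 97  bus=[BusRdX,Flush]  L0: P0=I P1=M P2=I P3=I  mem[L0]=25
9. P1: store L4 := 98  bus=[BusRdX]  L4: P0=I P1=M P2=I P3=I  mem[L4]=30
10. P2: load  L6  bus=[BusRd]  L6: P0=I P1=I P2=S P3=I  mem[L6]=40
11. P3: load  L6  bus=[BusRd]  L6: P0=I P1=I P2=S P3=S  mem[L6]=40
12. P3: load  L0  bus=[BusRd,Flush]  L0: P0=I P1=S P2=I P3=S  mem[L0]=97
13. P1: store L0 := 41  bus=[BusRdX]  L0: P0=I P1=M P2=I P3=I  mem[L0]=97
14. P2: store L0 := 14  bus=[BusRdX,Flush]  L0: P0=I P1=I P2=M P3=I  mem[L0]=41
15. P0: store L0 := 76  bus=[BusRdX,Flush]  L0: P0=M P1=I P2=I P3=I  mem[L0]=14
16. P0: load  L0  bus=[-]  L0: P0=M P1=I P2=I P3=I  mem[L0]=14
17. P0: store L0 := 23  bus=[-]  L0: P0=M P1=I P2=I P3=I  mem[L0]=14
18. P0: load  L6  bus=[BusRd]  L6: P0=S P1=I P2=S P3=S  mem[L6]=40
19. P0: store L0 := 7  bus=[-]  L0: P0=M P1=I P2=I P3=I  mem[L0]=14
20. P0: store L0 := 55  bus=[-]  L0: P0=M P1=I P2=I P3=I  mem[L0]=14

memory[L1] = 70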